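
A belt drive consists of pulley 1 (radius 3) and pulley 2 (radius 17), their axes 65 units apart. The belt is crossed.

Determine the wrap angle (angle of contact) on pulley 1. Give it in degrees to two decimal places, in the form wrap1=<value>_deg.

wrap1=215.84_deg

crossed belt: β = asin((r1+r2)/C) = asin(20/65) = 17.9202°
wrap1 = wrap2 = π + 2β = 215.8404°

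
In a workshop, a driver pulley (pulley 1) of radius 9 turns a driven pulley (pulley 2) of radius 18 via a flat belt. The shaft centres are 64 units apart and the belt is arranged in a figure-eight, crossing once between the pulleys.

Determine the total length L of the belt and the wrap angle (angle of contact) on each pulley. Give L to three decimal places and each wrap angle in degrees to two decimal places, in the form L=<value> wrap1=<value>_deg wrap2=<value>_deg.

crossed belt: β = asin((r1+r2)/C) = asin(27/64) = 24.9530°
wrap1 = wrap2 = π + 2β = 229.9060°
tangent length = C·cosβ = 58.0259
L = (r1+r2)·wrap + 2·C·cosβ = 27·4.0126 + 2·58.0259 = 224.3924

L=224.392 wrap1=229.91_deg wrap2=229.91_deg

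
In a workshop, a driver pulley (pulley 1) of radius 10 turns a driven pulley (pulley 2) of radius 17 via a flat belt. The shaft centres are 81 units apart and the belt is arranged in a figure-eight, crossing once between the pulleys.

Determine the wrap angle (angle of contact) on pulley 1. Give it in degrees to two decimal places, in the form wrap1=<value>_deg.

crossed belt: β = asin((r1+r2)/C) = asin(27/81) = 19.4712°
wrap1 = wrap2 = π + 2β = 218.9424°

wrap1=218.94_deg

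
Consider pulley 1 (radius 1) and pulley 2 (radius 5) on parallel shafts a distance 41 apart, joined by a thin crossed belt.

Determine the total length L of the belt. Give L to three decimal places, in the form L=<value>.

crossed belt: β = asin((r1+r2)/C) = asin(6/41) = 8.4150°
wrap1 = wrap2 = π + 2β = 196.8299°
tangent length = C·cosβ = 40.5586
L = (r1+r2)·wrap + 2·C·cosβ = 6·3.4353 + 2·40.5586 = 101.7292

L=101.729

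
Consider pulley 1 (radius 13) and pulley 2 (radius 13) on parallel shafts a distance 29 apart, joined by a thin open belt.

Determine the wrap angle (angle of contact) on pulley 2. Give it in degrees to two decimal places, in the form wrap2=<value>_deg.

open belt: β = asin((r2−r1)/C) = asin(0/29) = 0.0000°
wrap1 = π − 2β = 180.0000°
wrap2 = π + 2β = 180.0000°

wrap2=180.00_deg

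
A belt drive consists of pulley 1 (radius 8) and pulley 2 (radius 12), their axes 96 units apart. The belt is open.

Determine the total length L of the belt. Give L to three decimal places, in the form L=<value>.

L=254.999

open belt: β = asin((r2−r1)/C) = asin(4/96) = 2.3880°
wrap1 = π − 2β = 175.2240°
wrap2 = π + 2β = 184.7760°
tangent length = C·cosβ = 95.9166
L = r1·wrap1 + r2·wrap2 + 2·C·cosβ = 8·3.0582 + 12·3.2250 + 2·95.9166 = 254.9985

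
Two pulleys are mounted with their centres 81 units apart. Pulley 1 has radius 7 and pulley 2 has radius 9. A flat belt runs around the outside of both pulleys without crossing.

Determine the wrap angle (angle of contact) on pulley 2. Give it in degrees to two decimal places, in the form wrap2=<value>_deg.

wrap2=182.83_deg

open belt: β = asin((r2−r1)/C) = asin(2/81) = 1.4149°
wrap1 = π − 2β = 177.1703°
wrap2 = π + 2β = 182.8297°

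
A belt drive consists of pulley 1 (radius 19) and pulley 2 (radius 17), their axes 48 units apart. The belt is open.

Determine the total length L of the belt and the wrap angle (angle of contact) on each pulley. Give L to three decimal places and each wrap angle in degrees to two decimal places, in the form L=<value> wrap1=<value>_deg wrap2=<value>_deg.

open belt: β = asin((r2−r1)/C) = asin(-2/48) = -2.3880°
wrap1 = π − 2β = 184.7760°
wrap2 = π + 2β = 175.2240°
tangent length = C·cosβ = 47.9583
L = r1·wrap1 + r2·wrap2 + 2·C·cosβ = 19·3.2250 + 17·3.0582 + 2·47.9583 = 209.1807

L=209.181 wrap1=184.78_deg wrap2=175.22_deg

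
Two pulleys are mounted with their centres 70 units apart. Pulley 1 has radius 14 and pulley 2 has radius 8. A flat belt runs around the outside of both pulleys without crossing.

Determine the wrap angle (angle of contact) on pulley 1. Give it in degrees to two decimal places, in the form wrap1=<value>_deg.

wrap1=189.83_deg

open belt: β = asin((r2−r1)/C) = asin(-6/70) = -4.9171°
wrap1 = π − 2β = 189.8342°
wrap2 = π + 2β = 170.1658°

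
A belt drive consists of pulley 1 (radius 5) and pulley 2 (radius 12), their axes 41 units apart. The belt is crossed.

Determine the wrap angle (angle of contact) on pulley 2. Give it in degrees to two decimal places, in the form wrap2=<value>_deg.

wrap2=228.99_deg

crossed belt: β = asin((r1+r2)/C) = asin(17/41) = 24.4963°
wrap1 = wrap2 = π + 2β = 228.9926°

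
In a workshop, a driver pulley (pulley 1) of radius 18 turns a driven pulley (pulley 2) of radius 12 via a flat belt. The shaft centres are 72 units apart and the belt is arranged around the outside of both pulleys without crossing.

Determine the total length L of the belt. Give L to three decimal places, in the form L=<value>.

L=238.748

open belt: β = asin((r2−r1)/C) = asin(-6/72) = -4.7802°
wrap1 = π − 2β = 189.5604°
wrap2 = π + 2β = 170.4396°
tangent length = C·cosβ = 71.7496
L = r1·wrap1 + r2·wrap2 + 2·C·cosβ = 18·3.3085 + 12·2.9747 + 2·71.7496 = 238.7481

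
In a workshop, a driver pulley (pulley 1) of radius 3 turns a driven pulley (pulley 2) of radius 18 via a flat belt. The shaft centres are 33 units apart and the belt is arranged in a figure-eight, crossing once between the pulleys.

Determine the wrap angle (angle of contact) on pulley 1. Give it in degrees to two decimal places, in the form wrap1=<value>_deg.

crossed belt: β = asin((r1+r2)/C) = asin(21/33) = 39.5212°
wrap1 = wrap2 = π + 2β = 259.0424°

wrap1=259.04_deg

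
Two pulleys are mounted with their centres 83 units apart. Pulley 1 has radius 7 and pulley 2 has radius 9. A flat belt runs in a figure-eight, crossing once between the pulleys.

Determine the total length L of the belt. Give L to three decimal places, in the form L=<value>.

L=219.359

crossed belt: β = asin((r1+r2)/C) = asin(16/83) = 11.1145°
wrap1 = wrap2 = π + 2β = 202.2291°
tangent length = C·cosβ = 81.4432
L = (r1+r2)·wrap + 2·C·cosβ = 16·3.5296 + 2·81.4432 = 219.3595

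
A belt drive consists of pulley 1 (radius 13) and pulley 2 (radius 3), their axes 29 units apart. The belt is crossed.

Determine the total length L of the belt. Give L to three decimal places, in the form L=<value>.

crossed belt: β = asin((r1+r2)/C) = asin(16/29) = 33.4854°
wrap1 = wrap2 = π + 2β = 246.9708°
tangent length = C·cosβ = 24.1868
L = (r1+r2)·wrap + 2·C·cosβ = 16·4.3105 + 2·24.1868 = 117.3408

L=117.341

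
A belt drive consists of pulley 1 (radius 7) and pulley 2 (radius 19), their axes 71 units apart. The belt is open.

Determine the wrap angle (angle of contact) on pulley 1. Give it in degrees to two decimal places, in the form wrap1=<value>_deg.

wrap1=160.54_deg

open belt: β = asin((r2−r1)/C) = asin(12/71) = 9.7305°
wrap1 = π − 2β = 160.5390°
wrap2 = π + 2β = 199.4610°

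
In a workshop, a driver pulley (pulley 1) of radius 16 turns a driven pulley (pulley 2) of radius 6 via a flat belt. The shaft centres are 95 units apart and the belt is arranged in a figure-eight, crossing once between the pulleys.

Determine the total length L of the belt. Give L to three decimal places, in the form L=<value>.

crossed belt: β = asin((r1+r2)/C) = asin(22/95) = 13.3900°
wrap1 = wrap2 = π + 2β = 206.7801°
tangent length = C·cosβ = 92.4175
L = (r1+r2)·wrap + 2·C·cosβ = 22·3.6090 + 2·92.4175 = 264.2329

L=264.233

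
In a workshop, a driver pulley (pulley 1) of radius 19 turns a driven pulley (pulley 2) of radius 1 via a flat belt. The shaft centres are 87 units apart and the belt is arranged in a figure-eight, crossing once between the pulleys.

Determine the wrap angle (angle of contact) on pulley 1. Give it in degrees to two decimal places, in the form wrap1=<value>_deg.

crossed belt: β = asin((r1+r2)/C) = asin(20/87) = 13.2903°
wrap1 = wrap2 = π + 2β = 206.5806°

wrap1=206.58_deg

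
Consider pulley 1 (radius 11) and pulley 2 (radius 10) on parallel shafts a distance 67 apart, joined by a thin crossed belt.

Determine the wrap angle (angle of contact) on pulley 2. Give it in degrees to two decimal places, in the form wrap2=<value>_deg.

crossed belt: β = asin((r1+r2)/C) = asin(21/67) = 18.2662°
wrap1 = wrap2 = π + 2β = 216.5325°

wrap2=216.53_deg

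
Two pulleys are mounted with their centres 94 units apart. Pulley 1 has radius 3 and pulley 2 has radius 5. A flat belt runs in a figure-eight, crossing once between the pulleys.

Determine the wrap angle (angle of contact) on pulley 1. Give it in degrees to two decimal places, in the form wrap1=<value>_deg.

crossed belt: β = asin((r1+r2)/C) = asin(8/94) = 4.8821°
wrap1 = wrap2 = π + 2β = 189.7643°

wrap1=189.76_deg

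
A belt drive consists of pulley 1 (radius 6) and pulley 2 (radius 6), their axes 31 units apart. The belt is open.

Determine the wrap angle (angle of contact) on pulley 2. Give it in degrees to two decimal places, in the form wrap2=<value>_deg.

open belt: β = asin((r2−r1)/C) = asin(0/31) = 0.0000°
wrap1 = π − 2β = 180.0000°
wrap2 = π + 2β = 180.0000°

wrap2=180.00_deg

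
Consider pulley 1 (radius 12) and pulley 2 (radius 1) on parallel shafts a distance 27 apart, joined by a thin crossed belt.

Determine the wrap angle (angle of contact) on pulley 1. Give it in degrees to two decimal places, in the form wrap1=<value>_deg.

crossed belt: β = asin((r1+r2)/C) = asin(13/27) = 28.7822°
wrap1 = wrap2 = π + 2β = 237.5644°

wrap1=237.56_deg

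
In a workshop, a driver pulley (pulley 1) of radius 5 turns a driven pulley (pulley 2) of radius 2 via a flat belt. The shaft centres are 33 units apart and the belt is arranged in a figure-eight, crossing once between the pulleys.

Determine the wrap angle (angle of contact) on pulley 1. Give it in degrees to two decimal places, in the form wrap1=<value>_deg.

crossed belt: β = asin((r1+r2)/C) = asin(7/33) = 12.2467°
wrap1 = wrap2 = π + 2β = 204.4934°

wrap1=204.49_deg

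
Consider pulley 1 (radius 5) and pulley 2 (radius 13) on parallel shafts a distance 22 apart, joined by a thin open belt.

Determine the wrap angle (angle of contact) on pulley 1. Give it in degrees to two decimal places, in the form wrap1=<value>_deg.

open belt: β = asin((r2−r1)/C) = asin(8/22) = 21.3237°
wrap1 = π − 2β = 137.3526°
wrap2 = π + 2β = 222.6474°

wrap1=137.35_deg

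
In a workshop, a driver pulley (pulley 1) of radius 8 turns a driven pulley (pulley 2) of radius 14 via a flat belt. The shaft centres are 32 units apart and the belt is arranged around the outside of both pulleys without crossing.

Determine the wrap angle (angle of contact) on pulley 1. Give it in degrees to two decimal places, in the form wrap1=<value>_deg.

open belt: β = asin((r2−r1)/C) = asin(6/32) = 10.8069°
wrap1 = π − 2β = 158.3862°
wrap2 = π + 2β = 201.6138°

wrap1=158.39_deg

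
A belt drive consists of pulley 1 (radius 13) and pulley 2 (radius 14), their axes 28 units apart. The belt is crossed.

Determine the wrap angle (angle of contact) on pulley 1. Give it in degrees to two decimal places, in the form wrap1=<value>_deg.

crossed belt: β = asin((r1+r2)/C) = asin(27/28) = 74.6411°
wrap1 = wrap2 = π + 2β = 329.2822°

wrap1=329.28_deg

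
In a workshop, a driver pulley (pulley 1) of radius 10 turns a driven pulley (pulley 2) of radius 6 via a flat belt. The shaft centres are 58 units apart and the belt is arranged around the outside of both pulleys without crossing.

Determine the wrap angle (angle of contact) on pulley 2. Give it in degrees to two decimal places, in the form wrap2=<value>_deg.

open belt: β = asin((r2−r1)/C) = asin(-4/58) = -3.9546°
wrap1 = π − 2β = 187.9091°
wrap2 = π + 2β = 172.0909°

wrap2=172.09_deg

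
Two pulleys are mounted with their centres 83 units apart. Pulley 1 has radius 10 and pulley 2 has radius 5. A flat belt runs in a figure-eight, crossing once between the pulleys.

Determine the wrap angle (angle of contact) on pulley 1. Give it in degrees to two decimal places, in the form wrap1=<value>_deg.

wrap1=200.82_deg

crossed belt: β = asin((r1+r2)/C) = asin(15/83) = 10.4119°
wrap1 = wrap2 = π + 2β = 200.8237°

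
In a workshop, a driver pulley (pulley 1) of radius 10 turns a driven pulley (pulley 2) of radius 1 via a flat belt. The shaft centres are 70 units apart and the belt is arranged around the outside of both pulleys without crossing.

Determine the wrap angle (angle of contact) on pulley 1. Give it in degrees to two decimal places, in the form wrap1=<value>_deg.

wrap1=194.77_deg

open belt: β = asin((r2−r1)/C) = asin(-9/70) = -7.3870°
wrap1 = π − 2β = 194.7741°
wrap2 = π + 2β = 165.2259°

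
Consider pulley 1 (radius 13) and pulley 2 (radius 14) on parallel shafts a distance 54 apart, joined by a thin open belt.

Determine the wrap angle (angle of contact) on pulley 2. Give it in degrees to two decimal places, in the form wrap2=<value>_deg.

wrap2=182.12_deg

open belt: β = asin((r2−r1)/C) = asin(1/54) = 1.0611°
wrap1 = π − 2β = 177.8778°
wrap2 = π + 2β = 182.1222°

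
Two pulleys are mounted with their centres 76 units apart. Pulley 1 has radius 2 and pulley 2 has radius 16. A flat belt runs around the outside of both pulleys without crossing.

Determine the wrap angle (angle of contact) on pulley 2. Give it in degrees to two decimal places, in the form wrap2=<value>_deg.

open belt: β = asin((r2−r1)/C) = asin(14/76) = 10.6151°
wrap1 = π − 2β = 158.7698°
wrap2 = π + 2β = 201.2302°

wrap2=201.23_deg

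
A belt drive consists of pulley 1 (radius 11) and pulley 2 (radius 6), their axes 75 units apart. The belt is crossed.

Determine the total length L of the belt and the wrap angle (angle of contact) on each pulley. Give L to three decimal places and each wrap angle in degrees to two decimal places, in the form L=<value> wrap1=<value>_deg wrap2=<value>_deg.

crossed belt: β = asin((r1+r2)/C) = asin(17/75) = 13.1009°
wrap1 = wrap2 = π + 2β = 206.2018°
tangent length = C·cosβ = 73.0479
L = (r1+r2)·wrap + 2·C·cosβ = 17·3.5989 + 2·73.0479 = 207.2772

L=207.277 wrap1=206.20_deg wrap2=206.20_deg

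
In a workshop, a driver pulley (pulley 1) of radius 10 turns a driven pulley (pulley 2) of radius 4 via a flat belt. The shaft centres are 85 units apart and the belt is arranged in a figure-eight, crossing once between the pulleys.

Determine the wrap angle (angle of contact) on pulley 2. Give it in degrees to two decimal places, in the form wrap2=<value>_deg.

crossed belt: β = asin((r1+r2)/C) = asin(14/85) = 9.4801°
wrap1 = wrap2 = π + 2β = 198.9603°

wrap2=198.96_deg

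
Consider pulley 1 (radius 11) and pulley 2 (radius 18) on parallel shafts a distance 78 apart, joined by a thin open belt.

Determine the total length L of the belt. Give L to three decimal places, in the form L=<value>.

open belt: β = asin((r2−r1)/C) = asin(7/78) = 5.1489°
wrap1 = π − 2β = 169.7023°
wrap2 = π + 2β = 190.2977°
tangent length = C·cosβ = 77.6853
L = r1·wrap1 + r2·wrap2 + 2·C·cosβ = 11·2.9619 + 18·3.3213 + 2·77.6853 = 247.7348

L=247.735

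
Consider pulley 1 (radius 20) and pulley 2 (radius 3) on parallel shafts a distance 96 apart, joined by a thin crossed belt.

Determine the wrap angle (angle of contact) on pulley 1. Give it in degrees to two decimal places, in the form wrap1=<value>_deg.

crossed belt: β = asin((r1+r2)/C) = asin(23/96) = 13.8619°
wrap1 = wrap2 = π + 2β = 207.7239°

wrap1=207.72_deg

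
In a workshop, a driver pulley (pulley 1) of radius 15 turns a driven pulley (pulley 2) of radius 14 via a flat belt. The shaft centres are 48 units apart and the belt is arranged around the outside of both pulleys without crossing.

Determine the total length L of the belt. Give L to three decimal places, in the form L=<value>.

L=187.127

open belt: β = asin((r2−r1)/C) = asin(-1/48) = -1.1937°
wrap1 = π − 2β = 182.3875°
wrap2 = π + 2β = 177.6125°
tangent length = C·cosβ = 47.9896
L = r1·wrap1 + r2·wrap2 + 2·C·cosβ = 15·3.1833 + 14·3.0999 + 2·47.9896 = 187.1270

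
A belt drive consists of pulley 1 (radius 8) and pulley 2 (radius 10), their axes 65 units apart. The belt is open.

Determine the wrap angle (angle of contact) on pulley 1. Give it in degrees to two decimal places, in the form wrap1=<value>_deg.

open belt: β = asin((r2−r1)/C) = asin(2/65) = 1.7632°
wrap1 = π − 2β = 176.4735°
wrap2 = π + 2β = 183.5265°

wrap1=176.47_deg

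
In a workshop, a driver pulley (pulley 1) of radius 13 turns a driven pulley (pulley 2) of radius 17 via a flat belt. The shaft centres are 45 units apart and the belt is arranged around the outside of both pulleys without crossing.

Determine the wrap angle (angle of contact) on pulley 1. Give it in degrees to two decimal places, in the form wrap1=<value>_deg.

open belt: β = asin((r2−r1)/C) = asin(4/45) = 5.0997°
wrap1 = π − 2β = 169.8006°
wrap2 = π + 2β = 190.1994°

wrap1=169.80_deg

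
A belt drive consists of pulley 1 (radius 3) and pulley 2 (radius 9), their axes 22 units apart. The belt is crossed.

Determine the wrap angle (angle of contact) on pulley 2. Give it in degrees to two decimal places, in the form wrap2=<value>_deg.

wrap2=246.11_deg

crossed belt: β = asin((r1+r2)/C) = asin(12/22) = 33.0557°
wrap1 = wrap2 = π + 2β = 246.1115°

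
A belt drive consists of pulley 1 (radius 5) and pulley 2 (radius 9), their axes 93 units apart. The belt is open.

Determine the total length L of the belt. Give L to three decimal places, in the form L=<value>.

open belt: β = asin((r2−r1)/C) = asin(4/93) = 2.4651°
wrap1 = π − 2β = 175.0698°
wrap2 = π + 2β = 184.9302°
tangent length = C·cosβ = 92.9139
L = r1·wrap1 + r2·wrap2 + 2·C·cosβ = 5·3.0555 + 9·3.2276 + 2·92.9139 = 230.1544

L=230.154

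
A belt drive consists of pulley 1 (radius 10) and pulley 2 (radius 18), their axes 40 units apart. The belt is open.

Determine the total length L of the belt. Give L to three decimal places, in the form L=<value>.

L=169.570

open belt: β = asin((r2−r1)/C) = asin(8/40) = 11.5370°
wrap1 = π − 2β = 156.9261°
wrap2 = π + 2β = 203.0739°
tangent length = C·cosβ = 39.1918
L = r1·wrap1 + r2·wrap2 + 2·C·cosβ = 10·2.7389 + 18·3.5443 + 2·39.1918 = 169.5700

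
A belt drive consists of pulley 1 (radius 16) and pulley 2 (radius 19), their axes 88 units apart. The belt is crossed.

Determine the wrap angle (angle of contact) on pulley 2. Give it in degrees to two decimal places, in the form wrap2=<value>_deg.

wrap2=226.87_deg

crossed belt: β = asin((r1+r2)/C) = asin(35/88) = 23.4362°
wrap1 = wrap2 = π + 2β = 226.8724°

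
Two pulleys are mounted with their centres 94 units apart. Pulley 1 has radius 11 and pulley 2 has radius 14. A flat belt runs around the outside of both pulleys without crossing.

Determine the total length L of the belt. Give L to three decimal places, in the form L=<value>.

open belt: β = asin((r2−r1)/C) = asin(3/94) = 1.8289°
wrap1 = π − 2β = 176.3422°
wrap2 = π + 2β = 183.6578°
tangent length = C·cosβ = 93.9521
L = r1·wrap1 + r2·wrap2 + 2·C·cosβ = 11·3.0778 + 14·3.2054 + 2·93.9521 = 266.6356

L=266.636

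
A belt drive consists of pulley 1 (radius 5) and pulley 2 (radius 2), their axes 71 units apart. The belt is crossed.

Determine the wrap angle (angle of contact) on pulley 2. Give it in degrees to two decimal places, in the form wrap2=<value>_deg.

wrap2=191.32_deg

crossed belt: β = asin((r1+r2)/C) = asin(7/71) = 5.6581°
wrap1 = wrap2 = π + 2β = 191.3161°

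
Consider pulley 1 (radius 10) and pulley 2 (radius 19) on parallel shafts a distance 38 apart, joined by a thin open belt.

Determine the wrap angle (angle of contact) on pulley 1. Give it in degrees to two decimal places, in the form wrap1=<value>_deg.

open belt: β = asin((r2−r1)/C) = asin(9/38) = 13.7002°
wrap1 = π − 2β = 152.5995°
wrap2 = π + 2β = 207.4005°

wrap1=152.60_deg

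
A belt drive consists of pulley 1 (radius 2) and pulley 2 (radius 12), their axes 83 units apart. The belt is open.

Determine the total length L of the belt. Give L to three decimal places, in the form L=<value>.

open belt: β = asin((r2−r1)/C) = asin(10/83) = 6.9199°
wrap1 = π − 2β = 166.1602°
wrap2 = π + 2β = 193.8398°
tangent length = C·cosβ = 82.3954
L = r1·wrap1 + r2·wrap2 + 2·C·cosβ = 2·2.9000 + 12·3.3831 + 2·82.3954 = 211.1886

L=211.189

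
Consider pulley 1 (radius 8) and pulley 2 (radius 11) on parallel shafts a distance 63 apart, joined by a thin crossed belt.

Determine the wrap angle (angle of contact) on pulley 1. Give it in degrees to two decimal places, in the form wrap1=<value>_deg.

crossed belt: β = asin((r1+r2)/C) = asin(19/63) = 17.5530°
wrap1 = wrap2 = π + 2β = 215.1059°

wrap1=215.11_deg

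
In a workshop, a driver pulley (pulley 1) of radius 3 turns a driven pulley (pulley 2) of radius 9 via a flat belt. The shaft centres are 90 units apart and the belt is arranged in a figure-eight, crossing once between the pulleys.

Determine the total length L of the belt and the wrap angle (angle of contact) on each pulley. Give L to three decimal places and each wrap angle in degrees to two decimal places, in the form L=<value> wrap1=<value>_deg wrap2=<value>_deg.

L=219.301 wrap1=195.32_deg wrap2=195.32_deg

crossed belt: β = asin((r1+r2)/C) = asin(12/90) = 7.6623°
wrap1 = wrap2 = π + 2β = 195.3245°
tangent length = C·cosβ = 89.1964
L = (r1+r2)·wrap + 2·C·cosβ = 12·3.4091 + 2·89.1964 = 219.3015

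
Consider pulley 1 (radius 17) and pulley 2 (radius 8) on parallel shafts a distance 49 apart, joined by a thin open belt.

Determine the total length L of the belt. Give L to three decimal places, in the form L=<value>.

open belt: β = asin((r2−r1)/C) = asin(-9/49) = -10.5838°
wrap1 = π − 2β = 201.1676°
wrap2 = π + 2β = 158.8324°
tangent length = C·cosβ = 48.1664
L = r1·wrap1 + r2·wrap2 + 2·C·cosβ = 17·3.5110 + 8·2.7721 + 2·48.1664 = 178.1976

L=178.198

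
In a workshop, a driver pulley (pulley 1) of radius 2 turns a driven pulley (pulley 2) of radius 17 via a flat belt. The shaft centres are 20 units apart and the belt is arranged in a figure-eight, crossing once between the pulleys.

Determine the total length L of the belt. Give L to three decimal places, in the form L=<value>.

crossed belt: β = asin((r1+r2)/C) = asin(19/20) = 71.8051°
wrap1 = wrap2 = π + 2β = 323.6103°
tangent length = C·cosβ = 6.2450
L = (r1+r2)·wrap + 2·C·cosβ = 19·5.6481 + 2·6.2450 = 119.8032

L=119.803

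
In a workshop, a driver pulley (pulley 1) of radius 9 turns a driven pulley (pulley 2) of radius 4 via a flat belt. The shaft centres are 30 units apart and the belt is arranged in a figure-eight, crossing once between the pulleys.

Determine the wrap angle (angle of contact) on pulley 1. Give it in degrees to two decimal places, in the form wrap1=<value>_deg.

crossed belt: β = asin((r1+r2)/C) = asin(13/30) = 25.6793°
wrap1 = wrap2 = π + 2β = 231.3586°

wrap1=231.36_deg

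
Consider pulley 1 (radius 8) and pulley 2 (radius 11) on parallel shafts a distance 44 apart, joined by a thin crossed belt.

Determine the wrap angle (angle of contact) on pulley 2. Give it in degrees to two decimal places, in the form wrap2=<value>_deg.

crossed belt: β = asin((r1+r2)/C) = asin(19/44) = 25.5830°
wrap1 = wrap2 = π + 2β = 231.1660°

wrap2=231.17_deg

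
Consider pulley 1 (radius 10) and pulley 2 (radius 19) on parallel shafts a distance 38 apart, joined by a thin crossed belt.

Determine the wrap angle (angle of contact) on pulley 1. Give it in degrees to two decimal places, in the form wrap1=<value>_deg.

wrap1=279.49_deg

crossed belt: β = asin((r1+r2)/C) = asin(29/38) = 49.7434°
wrap1 = wrap2 = π + 2β = 279.4868°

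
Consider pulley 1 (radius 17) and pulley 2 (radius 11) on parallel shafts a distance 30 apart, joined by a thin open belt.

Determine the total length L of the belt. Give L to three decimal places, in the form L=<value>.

open belt: β = asin((r2−r1)/C) = asin(-6/30) = -11.5370°
wrap1 = π − 2β = 203.0739°
wrap2 = π + 2β = 156.9261°
tangent length = C·cosβ = 29.3939
L = r1·wrap1 + r2·wrap2 + 2·C·cosβ = 17·3.5443 + 11·2.7389 + 2·29.3939 = 149.1686

L=149.169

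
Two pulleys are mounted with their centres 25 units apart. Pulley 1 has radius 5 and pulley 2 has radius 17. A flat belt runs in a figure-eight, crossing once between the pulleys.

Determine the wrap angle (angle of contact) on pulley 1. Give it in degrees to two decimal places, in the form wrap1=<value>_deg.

wrap1=303.28_deg

crossed belt: β = asin((r1+r2)/C) = asin(22/25) = 61.6424°
wrap1 = wrap2 = π + 2β = 303.2847°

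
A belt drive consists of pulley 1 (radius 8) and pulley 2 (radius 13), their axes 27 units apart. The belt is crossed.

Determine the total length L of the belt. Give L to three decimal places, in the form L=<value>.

L=137.342

crossed belt: β = asin((r1+r2)/C) = asin(21/27) = 51.0576°
wrap1 = wrap2 = π + 2β = 282.1151°
tangent length = C·cosβ = 16.9706
L = (r1+r2)·wrap + 2·C·cosβ = 21·4.9238 + 2·16.9706 = 137.3417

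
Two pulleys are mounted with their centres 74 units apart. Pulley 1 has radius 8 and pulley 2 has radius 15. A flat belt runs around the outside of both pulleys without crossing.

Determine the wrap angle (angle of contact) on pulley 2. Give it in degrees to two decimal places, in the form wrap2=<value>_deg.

open belt: β = asin((r2−r1)/C) = asin(7/74) = 5.4280°
wrap1 = π − 2β = 169.1440°
wrap2 = π + 2β = 190.8560°

wrap2=190.86_deg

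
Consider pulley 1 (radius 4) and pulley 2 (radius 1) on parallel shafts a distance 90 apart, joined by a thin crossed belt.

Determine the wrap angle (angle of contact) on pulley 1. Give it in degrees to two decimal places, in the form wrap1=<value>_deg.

crossed belt: β = asin((r1+r2)/C) = asin(5/90) = 3.1847°
wrap1 = wrap2 = π + 2β = 186.3695°

wrap1=186.37_deg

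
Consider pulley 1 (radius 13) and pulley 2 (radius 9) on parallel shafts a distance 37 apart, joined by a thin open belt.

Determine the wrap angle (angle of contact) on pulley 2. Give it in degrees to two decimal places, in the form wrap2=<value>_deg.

open belt: β = asin((r2−r1)/C) = asin(-4/37) = -6.2063°
wrap1 = π − 2β = 192.4125°
wrap2 = π + 2β = 167.5875°

wrap2=167.59_deg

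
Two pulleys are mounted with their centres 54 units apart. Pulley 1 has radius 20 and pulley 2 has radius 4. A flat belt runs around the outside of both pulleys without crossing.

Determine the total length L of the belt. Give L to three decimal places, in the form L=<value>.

open belt: β = asin((r2−r1)/C) = asin(-16/54) = -17.2353°
wrap1 = π − 2β = 214.4706°
wrap2 = π + 2β = 145.5294°
tangent length = C·cosβ = 51.5752
L = r1·wrap1 + r2·wrap2 + 2·C·cosβ = 20·3.7432 + 4·2.5400 + 2·51.5752 = 188.1746

L=188.175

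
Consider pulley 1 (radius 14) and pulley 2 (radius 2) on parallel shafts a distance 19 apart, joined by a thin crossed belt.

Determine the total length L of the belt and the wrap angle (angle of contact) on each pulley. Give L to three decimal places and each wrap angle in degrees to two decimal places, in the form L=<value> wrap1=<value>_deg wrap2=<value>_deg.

L=102.797 wrap1=294.73_deg wrap2=294.73_deg

crossed belt: β = asin((r1+r2)/C) = asin(16/19) = 57.3631°
wrap1 = wrap2 = π + 2β = 294.7262°
tangent length = C·cosβ = 10.2470
L = (r1+r2)·wrap + 2·C·cosβ = 16·5.1439 + 2·10.2470 = 102.7970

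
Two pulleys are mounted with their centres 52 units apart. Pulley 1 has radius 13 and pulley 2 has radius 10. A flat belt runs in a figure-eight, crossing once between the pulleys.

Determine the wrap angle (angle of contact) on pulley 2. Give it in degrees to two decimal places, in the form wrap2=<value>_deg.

wrap2=232.50_deg

crossed belt: β = asin((r1+r2)/C) = asin(23/52) = 26.2512°
wrap1 = wrap2 = π + 2β = 232.5024°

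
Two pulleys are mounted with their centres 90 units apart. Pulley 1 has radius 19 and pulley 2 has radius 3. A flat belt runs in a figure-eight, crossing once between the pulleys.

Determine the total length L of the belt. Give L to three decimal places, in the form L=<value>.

crossed belt: β = asin((r1+r2)/C) = asin(22/90) = 14.1490°
wrap1 = wrap2 = π + 2β = 208.2980°
tangent length = C·cosβ = 87.2697
L = (r1+r2)·wrap + 2·C·cosβ = 22·3.6355 + 2·87.2697 = 254.5201

L=254.520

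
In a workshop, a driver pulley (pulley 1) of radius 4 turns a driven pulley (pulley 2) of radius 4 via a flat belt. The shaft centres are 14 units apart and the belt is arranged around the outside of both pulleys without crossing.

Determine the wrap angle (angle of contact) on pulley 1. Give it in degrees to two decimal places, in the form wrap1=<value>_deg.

open belt: β = asin((r2−r1)/C) = asin(0/14) = 0.0000°
wrap1 = π − 2β = 180.0000°
wrap2 = π + 2β = 180.0000°

wrap1=180.00_deg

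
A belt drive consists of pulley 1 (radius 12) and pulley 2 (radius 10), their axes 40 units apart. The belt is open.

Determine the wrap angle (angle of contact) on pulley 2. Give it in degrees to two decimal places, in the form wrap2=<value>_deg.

wrap2=174.27_deg

open belt: β = asin((r2−r1)/C) = asin(-2/40) = -2.8660°
wrap1 = π − 2β = 185.7320°
wrap2 = π + 2β = 174.2680°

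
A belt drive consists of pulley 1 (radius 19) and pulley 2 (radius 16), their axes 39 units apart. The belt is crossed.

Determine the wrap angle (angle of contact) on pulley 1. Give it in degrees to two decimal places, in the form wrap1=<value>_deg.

wrap1=307.65_deg

crossed belt: β = asin((r1+r2)/C) = asin(35/39) = 63.8230°
wrap1 = wrap2 = π + 2β = 307.6461°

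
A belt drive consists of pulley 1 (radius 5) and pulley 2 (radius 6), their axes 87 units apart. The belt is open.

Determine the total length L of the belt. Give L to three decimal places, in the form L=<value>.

open belt: β = asin((r2−r1)/C) = asin(1/87) = 0.6586°
wrap1 = π − 2β = 178.6828°
wrap2 = π + 2β = 181.3172°
tangent length = C·cosβ = 86.9943
L = r1·wrap1 + r2·wrap2 + 2·C·cosβ = 5·3.1186 + 6·3.1646 + 2·86.9943 = 208.5690

L=208.569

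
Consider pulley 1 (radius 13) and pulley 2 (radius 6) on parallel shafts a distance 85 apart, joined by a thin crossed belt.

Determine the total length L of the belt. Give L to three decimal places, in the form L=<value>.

crossed belt: β = asin((r1+r2)/C) = asin(19/85) = 12.9164°
wrap1 = wrap2 = π + 2β = 205.8328°
tangent length = C·cosβ = 82.8493
L = (r1+r2)·wrap + 2·C·cosβ = 19·3.5925 + 2·82.8493 = 233.9553

L=233.955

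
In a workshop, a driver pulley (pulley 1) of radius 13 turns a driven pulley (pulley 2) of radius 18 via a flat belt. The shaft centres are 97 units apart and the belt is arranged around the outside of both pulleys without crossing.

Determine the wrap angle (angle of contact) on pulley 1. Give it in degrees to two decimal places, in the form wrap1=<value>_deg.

open belt: β = asin((r2−r1)/C) = asin(5/97) = 2.9547°
wrap1 = π − 2β = 174.0906°
wrap2 = π + 2β = 185.9094°

wrap1=174.09_deg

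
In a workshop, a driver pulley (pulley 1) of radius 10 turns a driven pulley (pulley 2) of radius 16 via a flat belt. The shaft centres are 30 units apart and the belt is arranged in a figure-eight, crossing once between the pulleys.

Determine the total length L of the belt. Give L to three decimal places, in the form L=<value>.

crossed belt: β = asin((r1+r2)/C) = asin(26/30) = 60.0736°
wrap1 = wrap2 = π + 2β = 300.1471°
tangent length = C·cosβ = 14.9666
L = (r1+r2)·wrap + 2·C·cosβ = 26·5.2386 + 2·14.9666 = 166.1357

L=166.136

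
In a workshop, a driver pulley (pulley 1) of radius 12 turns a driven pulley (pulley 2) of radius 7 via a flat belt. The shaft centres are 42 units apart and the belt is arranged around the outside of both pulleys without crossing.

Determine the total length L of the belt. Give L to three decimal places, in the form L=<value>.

L=144.286

open belt: β = asin((r2−r1)/C) = asin(-5/42) = -6.8371°
wrap1 = π − 2β = 193.6743°
wrap2 = π + 2β = 166.3257°
tangent length = C·cosβ = 41.7013
L = r1·wrap1 + r2·wrap2 + 2·C·cosβ = 12·3.3803 + 7·2.9029 + 2·41.7013 = 144.2862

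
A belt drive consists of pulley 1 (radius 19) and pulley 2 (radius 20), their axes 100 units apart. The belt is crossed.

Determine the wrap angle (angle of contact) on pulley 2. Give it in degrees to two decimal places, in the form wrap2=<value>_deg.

wrap2=225.91_deg

crossed belt: β = asin((r1+r2)/C) = asin(39/100) = 22.9545°
wrap1 = wrap2 = π + 2β = 225.9090°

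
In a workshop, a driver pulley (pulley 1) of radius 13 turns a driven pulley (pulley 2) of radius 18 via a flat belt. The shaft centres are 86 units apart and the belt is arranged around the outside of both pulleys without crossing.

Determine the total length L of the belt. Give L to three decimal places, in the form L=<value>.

L=269.680

open belt: β = asin((r2−r1)/C) = asin(5/86) = 3.3330°
wrap1 = π − 2β = 173.3339°
wrap2 = π + 2β = 186.6661°
tangent length = C·cosβ = 85.8545
L = r1·wrap1 + r2·wrap2 + 2·C·cosβ = 13·3.0252 + 18·3.2579 + 2·85.8545 = 269.6802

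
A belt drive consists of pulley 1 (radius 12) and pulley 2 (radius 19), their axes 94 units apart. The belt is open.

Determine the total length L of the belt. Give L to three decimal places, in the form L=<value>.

L=285.911

open belt: β = asin((r2−r1)/C) = asin(7/94) = 4.2707°
wrap1 = π − 2β = 171.4587°
wrap2 = π + 2β = 188.5413°
tangent length = C·cosβ = 93.7390
L = r1·wrap1 + r2·wrap2 + 2·C·cosβ = 12·2.9925 + 19·3.2907 + 2·93.7390 = 285.9109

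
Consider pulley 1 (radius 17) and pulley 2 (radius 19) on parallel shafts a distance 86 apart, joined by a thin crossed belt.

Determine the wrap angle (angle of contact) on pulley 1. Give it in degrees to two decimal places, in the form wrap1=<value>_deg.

crossed belt: β = asin((r1+r2)/C) = asin(36/86) = 24.7465°
wrap1 = wrap2 = π + 2β = 229.4930°

wrap1=229.49_deg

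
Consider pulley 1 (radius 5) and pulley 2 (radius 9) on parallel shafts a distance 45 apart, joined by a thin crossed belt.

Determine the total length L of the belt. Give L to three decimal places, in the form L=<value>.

L=138.374

crossed belt: β = asin((r1+r2)/C) = asin(14/45) = 18.1262°
wrap1 = wrap2 = π + 2β = 216.2524°
tangent length = C·cosβ = 42.7668
L = (r1+r2)·wrap + 2·C·cosβ = 14·3.7743 + 2·42.7668 = 138.3741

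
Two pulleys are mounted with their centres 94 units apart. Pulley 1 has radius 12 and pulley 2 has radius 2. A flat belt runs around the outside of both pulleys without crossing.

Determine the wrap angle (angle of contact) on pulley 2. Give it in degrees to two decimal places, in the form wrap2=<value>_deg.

wrap2=167.79_deg

open belt: β = asin((r2−r1)/C) = asin(-10/94) = -6.1069°
wrap1 = π − 2β = 192.2137°
wrap2 = π + 2β = 167.7863°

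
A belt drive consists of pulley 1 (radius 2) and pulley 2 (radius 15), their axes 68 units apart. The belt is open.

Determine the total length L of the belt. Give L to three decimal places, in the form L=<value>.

open belt: β = asin((r2−r1)/C) = asin(13/68) = 11.0214°
wrap1 = π − 2β = 157.9571°
wrap2 = π + 2β = 202.0429°
tangent length = C·cosβ = 66.7458
L = r1·wrap1 + r2·wrap2 + 2·C·cosβ = 2·2.7569 + 15·3.5263 + 2·66.7458 = 191.9000

L=191.900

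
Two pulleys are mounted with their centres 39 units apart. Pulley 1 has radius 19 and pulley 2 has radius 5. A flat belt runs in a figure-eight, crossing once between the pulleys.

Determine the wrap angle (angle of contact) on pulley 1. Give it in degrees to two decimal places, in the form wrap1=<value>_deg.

wrap1=255.96_deg

crossed belt: β = asin((r1+r2)/C) = asin(24/39) = 37.9799°
wrap1 = wrap2 = π + 2β = 255.9597°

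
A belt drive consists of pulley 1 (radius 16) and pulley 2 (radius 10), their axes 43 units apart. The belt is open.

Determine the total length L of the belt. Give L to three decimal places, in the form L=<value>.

open belt: β = asin((r2−r1)/C) = asin(-6/43) = -8.0209°
wrap1 = π − 2β = 196.0419°
wrap2 = π + 2β = 163.9581°
tangent length = C·cosβ = 42.5793
L = r1·wrap1 + r2·wrap2 + 2·C·cosβ = 16·3.4216 + 10·2.8616 + 2·42.5793 = 168.5200

L=168.520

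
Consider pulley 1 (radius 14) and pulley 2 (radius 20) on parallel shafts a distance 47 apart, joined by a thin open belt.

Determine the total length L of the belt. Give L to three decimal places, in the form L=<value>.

L=201.581

open belt: β = asin((r2−r1)/C) = asin(6/47) = 7.3344°
wrap1 = π − 2β = 165.3313°
wrap2 = π + 2β = 194.6687°
tangent length = C·cosβ = 46.6154
L = r1·wrap1 + r2·wrap2 + 2·C·cosβ = 14·2.8856 + 20·3.3976 + 2·46.6154 = 201.5812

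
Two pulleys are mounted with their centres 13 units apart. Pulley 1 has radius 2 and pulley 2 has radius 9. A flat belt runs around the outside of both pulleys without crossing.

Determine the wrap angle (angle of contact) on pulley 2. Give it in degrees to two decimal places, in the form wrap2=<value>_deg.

open belt: β = asin((r2−r1)/C) = asin(7/13) = 32.5790°
wrap1 = π − 2β = 114.8421°
wrap2 = π + 2β = 245.1579°

wrap2=245.16_deg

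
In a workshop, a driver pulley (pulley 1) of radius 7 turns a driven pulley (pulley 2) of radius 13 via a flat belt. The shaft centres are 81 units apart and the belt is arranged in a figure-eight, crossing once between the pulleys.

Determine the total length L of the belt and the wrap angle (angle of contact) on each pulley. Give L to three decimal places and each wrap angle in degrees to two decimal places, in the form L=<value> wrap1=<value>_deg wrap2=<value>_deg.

L=229.796 wrap1=208.59_deg wrap2=208.59_deg

crossed belt: β = asin((r1+r2)/C) = asin(20/81) = 14.2949°
wrap1 = wrap2 = π + 2β = 208.5899°
tangent length = C·cosβ = 78.4920
L = (r1+r2)·wrap + 2·C·cosβ = 20·3.6406 + 2·78.4920 = 229.7957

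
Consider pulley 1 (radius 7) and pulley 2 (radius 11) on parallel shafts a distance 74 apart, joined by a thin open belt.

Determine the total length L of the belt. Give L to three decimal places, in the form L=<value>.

L=204.765

open belt: β = asin((r2−r1)/C) = asin(4/74) = 3.0986°
wrap1 = π − 2β = 173.8028°
wrap2 = π + 2β = 186.1972°
tangent length = C·cosβ = 73.8918
L = r1·wrap1 + r2·wrap2 + 2·C·cosβ = 7·3.0334 + 11·3.2498 + 2·73.8918 = 204.7649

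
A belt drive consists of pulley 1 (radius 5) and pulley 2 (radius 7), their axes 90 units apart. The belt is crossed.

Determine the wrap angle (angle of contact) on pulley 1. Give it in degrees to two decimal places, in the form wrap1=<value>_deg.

wrap1=195.32_deg

crossed belt: β = asin((r1+r2)/C) = asin(12/90) = 7.6623°
wrap1 = wrap2 = π + 2β = 195.3245°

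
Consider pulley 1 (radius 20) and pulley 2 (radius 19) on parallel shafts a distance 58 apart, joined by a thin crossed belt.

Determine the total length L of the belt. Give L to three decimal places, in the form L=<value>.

L=265.905

crossed belt: β = asin((r1+r2)/C) = asin(39/58) = 42.2536°
wrap1 = wrap2 = π + 2β = 264.5073°
tangent length = C·cosβ = 42.9302
L = (r1+r2)·wrap + 2·C·cosβ = 39·4.6165 + 2·42.9302 = 265.9047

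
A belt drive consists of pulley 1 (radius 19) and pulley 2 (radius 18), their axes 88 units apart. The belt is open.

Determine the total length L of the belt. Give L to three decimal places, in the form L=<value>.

open belt: β = asin((r2−r1)/C) = asin(-1/88) = -0.6511°
wrap1 = π − 2β = 181.3022°
wrap2 = π + 2β = 178.6978°
tangent length = C·cosβ = 87.9943
L = r1·wrap1 + r2·wrap2 + 2·C·cosβ = 19·3.1643 + 18·3.1189 + 2·87.9943 = 292.2503

L=292.250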